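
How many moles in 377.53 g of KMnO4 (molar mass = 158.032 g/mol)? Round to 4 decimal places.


n = mass / M
n = 377.53 / 158.032
n = 2.38894654 mol, rounded to 4 dp:

2.3889 mol


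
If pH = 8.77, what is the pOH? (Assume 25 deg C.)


At 25 deg C, pH + pOH = 14.
pOH = 14 - pH = 14 - 8.77
pOH = 5.23:

5.23


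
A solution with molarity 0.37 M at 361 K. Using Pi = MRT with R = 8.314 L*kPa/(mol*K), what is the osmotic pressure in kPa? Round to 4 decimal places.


Osmotic pressure (van't Hoff): Pi = M*R*T.
RT = 8.314 * 361 = 3001.354
Pi = 0.37 * 3001.354
Pi = 1110.50098 kPa, rounded to 4 dp:

1110.5010 kPa


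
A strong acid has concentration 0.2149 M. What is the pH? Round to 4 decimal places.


A strong acid dissociates completely, so [H+] equals the given concentration.
pH = -log10([H+]) = -log10(0.2149)
pH = 0.66776358, rounded to 4 dp:

0.6678


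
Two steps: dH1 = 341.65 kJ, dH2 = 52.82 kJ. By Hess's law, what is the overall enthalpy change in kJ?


Hess's law: enthalpy is a state function, so add the step enthalpies.
dH_total = dH1 + dH2 = 341.65 + (52.82)
dH_total = 394.47 kJ:

394.47 kJ


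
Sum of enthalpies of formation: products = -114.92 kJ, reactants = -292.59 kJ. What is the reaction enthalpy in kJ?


dH_rxn = sum(dH_f products) - sum(dH_f reactants)
dH_rxn = -114.92 - (-292.59)
dH_rxn = 177.67 kJ:

177.67 kJ


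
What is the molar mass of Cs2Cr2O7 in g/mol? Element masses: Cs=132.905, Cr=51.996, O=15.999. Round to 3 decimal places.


M = sum(count * atomic_mass) over atoms.
M = 2*132.905 + 2*51.996 + 7*15.999
M = 265.81 + 103.992 + 111.993
M = 481.795 g/mol, rounded to 3 dp:

481.795 g/mol


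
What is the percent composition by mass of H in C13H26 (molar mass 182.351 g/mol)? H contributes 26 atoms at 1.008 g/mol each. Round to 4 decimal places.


pct = 100 * (n_elem * M_elem) / M_total
mass_contribution = 26 * 1.008 = 26.208 g/mol
pct = 100 * 26.208 / 182.351
pct = 14.37228203 %, rounded to 4 dp:

14.3723 %


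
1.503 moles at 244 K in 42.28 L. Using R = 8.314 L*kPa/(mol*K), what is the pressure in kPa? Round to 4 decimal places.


PV = nRT, solve for P = nRT / V.
nRT = 1.503 * 8.314 * 244 = 3049.0098
P = 3049.0098 / 42.28
P = 72.11470672 kPa, rounded to 4 dp:

72.1147 kPa


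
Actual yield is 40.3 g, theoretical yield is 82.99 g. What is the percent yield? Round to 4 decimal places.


% yield = 100 * actual / theoretical
% yield = 100 * 40.3 / 82.99
% yield = 48.56006748 %, rounded to 4 dp:

48.5601 %


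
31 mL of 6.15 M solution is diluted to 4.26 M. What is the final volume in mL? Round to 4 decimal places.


Dilution: M1*V1 = M2*V2, solve for V2.
V2 = M1*V1 / M2
V2 = 6.15 * 31 / 4.26
V2 = 190.65 / 4.26
V2 = 44.75352113 mL, rounded to 4 dp:

44.7535 mL


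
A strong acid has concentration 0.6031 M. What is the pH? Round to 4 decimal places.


A strong acid dissociates completely, so [H+] equals the given concentration.
pH = -log10([H+]) = -log10(0.6031)
pH = 0.21961067, rounded to 4 dp:

0.2196


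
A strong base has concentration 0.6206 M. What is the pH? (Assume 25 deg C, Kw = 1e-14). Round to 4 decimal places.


A strong base dissociates completely, so [OH-] equals the given concentration.
pOH = -log10([OH-]) = -log10(0.6206) = 0.207188
pH = 14 - pOH = 14 - 0.207188
pH = 13.792812, rounded to 4 dp:

13.7928


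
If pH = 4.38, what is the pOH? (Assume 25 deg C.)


At 25 deg C, pH + pOH = 14.
pOH = 14 - pH = 14 - 4.38
pOH = 9.62:

9.62


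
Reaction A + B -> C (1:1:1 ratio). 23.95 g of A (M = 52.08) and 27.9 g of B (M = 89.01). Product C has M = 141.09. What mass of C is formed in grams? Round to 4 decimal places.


Find moles of each reactant; the smaller value is the limiting reagent in a 1:1:1 reaction, so moles_C equals moles of the limiter.
n_A = mass_A / M_A = 23.95 / 52.08 = 0.459869 mol
n_B = mass_B / M_B = 27.9 / 89.01 = 0.313448 mol
Limiting reagent: B (smaller), n_limiting = 0.313448 mol
mass_C = n_limiting * M_C = 0.313448 * 141.09
mass_C = 44.22437832 g, rounded to 4 dp:

44.2244 g


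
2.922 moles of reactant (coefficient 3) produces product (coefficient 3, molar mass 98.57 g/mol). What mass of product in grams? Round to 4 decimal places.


Use the coefficient ratio to convert reactant moles to product moles, then multiply by the product's molar mass.
moles_P = moles_R * (coeff_P / coeff_R) = 2.922 * (3/3) = 2.922
mass_P = moles_P * M_P = 2.922 * 98.57
mass_P = 288.02154 g, rounded to 4 dp:

288.0215 g


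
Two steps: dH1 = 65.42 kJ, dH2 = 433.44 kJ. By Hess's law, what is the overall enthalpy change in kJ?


Hess's law: enthalpy is a state function, so add the step enthalpies.
dH_total = dH1 + dH2 = 65.42 + (433.44)
dH_total = 498.86 kJ:

498.86 kJ


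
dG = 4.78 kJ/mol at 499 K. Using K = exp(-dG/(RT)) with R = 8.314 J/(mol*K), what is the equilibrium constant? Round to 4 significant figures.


dG is in kJ/mol; multiply by 1000 to match R in J/(mol*K).
RT = 8.314 * 499 = 4148.686 J/mol
exponent = -dG*1000 / (RT) = -(4.78*1000) / 4148.686 = -1.15217204
K = exp(-1.15217204)
K = 0.31594977, rounded to 4 significant figures:

0.3159


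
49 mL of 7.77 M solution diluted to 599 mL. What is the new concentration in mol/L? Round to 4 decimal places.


Dilution: M1*V1 = M2*V2, solve for M2.
M2 = M1*V1 / V2
M2 = 7.77 * 49 / 599
M2 = 380.73 / 599
M2 = 0.63560935 mol/L, rounded to 4 dp:

0.6356 mol/L


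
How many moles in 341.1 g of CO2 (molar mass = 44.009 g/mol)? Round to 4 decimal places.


n = mass / M
n = 341.1 / 44.009
n = 7.75068736 mol, rounded to 4 dp:

7.7507 mol


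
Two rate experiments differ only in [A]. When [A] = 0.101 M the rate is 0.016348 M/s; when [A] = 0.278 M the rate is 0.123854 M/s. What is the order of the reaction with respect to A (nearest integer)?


Rate is proportional to [A]^n, so rate2/rate1 = ([A]2/[A]1)^n. Take logs to solve for n.
rate2/rate1 = 0.123854 / 0.016348 = 7.5761
[A]2/[A]1 = 0.278 / 0.101 = 2.7525
n = ln(7.5761) / ln(2.7525) = 2.0
Nearest integer order:

2


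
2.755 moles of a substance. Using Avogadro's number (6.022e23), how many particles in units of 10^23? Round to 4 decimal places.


N = n * NA, then divide by 1e23 for the requested units.
N / 1e23 = n * 6.022
N / 1e23 = 2.755 * 6.022
N / 1e23 = 16.59061, rounded to 4 dp:

16.5906


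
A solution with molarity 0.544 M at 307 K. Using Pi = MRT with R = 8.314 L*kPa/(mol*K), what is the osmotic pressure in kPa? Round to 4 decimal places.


Osmotic pressure (van't Hoff): Pi = M*R*T.
RT = 8.314 * 307 = 2552.398
Pi = 0.544 * 2552.398
Pi = 1388.504512 kPa, rounded to 4 dp:

1388.5045 kPa


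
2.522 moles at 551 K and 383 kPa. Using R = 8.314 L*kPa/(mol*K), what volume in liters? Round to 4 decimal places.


PV = nRT, solve for V = nRT / P.
nRT = 2.522 * 8.314 * 551 = 11553.3173
V = 11553.3173 / 383
V = 30.16531932 L, rounded to 4 dp:

30.1653 L


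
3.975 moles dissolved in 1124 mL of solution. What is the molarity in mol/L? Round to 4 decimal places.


Convert volume to liters: V_L = V_mL / 1000.
V_L = 1124 / 1000 = 1.124 L
M = n / V_L = 3.975 / 1.124
M = 3.53647687 mol/L, rounded to 4 dp:

3.5365 mol/L


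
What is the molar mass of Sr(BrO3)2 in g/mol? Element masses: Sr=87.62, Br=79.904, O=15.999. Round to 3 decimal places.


M = sum(count * atomic_mass) over atoms.
M = 1*87.62 + 2*79.904 + 6*15.999
M = 87.62 + 159.808 + 95.994
M = 343.422 g/mol, rounded to 3 dp:

343.422 g/mol


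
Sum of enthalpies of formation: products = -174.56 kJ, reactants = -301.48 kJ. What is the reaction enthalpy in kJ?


dH_rxn = sum(dH_f products) - sum(dH_f reactants)
dH_rxn = -174.56 - (-301.48)
dH_rxn = 126.92 kJ:

126.92 kJ


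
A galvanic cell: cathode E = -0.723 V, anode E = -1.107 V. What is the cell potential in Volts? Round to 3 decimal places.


Standard cell potential: E_cell = E_cathode - E_anode.
E_cell = -0.723 - (-1.107)
E_cell = 0.384 V, rounded to 3 dp:

0.384 V


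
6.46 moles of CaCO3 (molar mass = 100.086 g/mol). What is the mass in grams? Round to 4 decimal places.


mass = n * M
mass = 6.46 * 100.086
mass = 646.55556 g, rounded to 4 dp:

646.5556 g


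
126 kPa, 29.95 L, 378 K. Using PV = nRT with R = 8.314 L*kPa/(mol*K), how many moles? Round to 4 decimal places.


PV = nRT, solve for n = PV / (RT).
PV = 126 * 29.95 = 3773.7
RT = 8.314 * 378 = 3142.692
n = 3773.7 / 3142.692
n = 1.20078582 mol, rounded to 4 dp:

1.2008 mol


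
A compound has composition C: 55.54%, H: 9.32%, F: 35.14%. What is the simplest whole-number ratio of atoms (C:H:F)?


Assume 100 g of compound, divide each mass% by atomic mass to get moles, then normalize by the smallest to get a raw atom ratio.
Moles per 100 g: C: 55.54/12.011 = 4.6241, H: 9.32/1.008 = 9.246, F: 35.14/18.998 = 1.8497
Raw ratio (divide by min = 1.8497): C: 2.5, H: 4.999, F: 1.0
Multiply by 2 to clear fractions: C: 5.0 ~= 5, H: 9.998 ~= 10, F: 2.0 ~= 2
Reduce by GCD to get the simplest whole-number ratio:

5:10:2


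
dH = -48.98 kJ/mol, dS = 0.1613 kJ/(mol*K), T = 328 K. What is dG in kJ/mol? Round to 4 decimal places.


Gibbs: dG = dH - T*dS (consistent units, dS already in kJ/(mol*K)).
T*dS = 328 * 0.1613 = 52.9064
dG = -48.98 - (52.9064)
dG = -101.8864 kJ/mol, rounded to 4 dp:

-101.8864 kJ/mol


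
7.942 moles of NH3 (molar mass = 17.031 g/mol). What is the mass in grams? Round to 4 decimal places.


mass = n * M
mass = 7.942 * 17.031
mass = 135.260202 g, rounded to 4 dp:

135.2602 g


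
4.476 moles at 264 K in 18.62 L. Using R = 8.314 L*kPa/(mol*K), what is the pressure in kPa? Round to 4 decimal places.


PV = nRT, solve for P = nRT / V.
nRT = 4.476 * 8.314 * 264 = 9824.3545
P = 9824.3545 / 18.62
P = 527.62376477 kPa, rounded to 4 dp:

527.6238 kPa


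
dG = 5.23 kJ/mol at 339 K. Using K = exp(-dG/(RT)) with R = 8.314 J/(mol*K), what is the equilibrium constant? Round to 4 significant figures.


dG is in kJ/mol; multiply by 1000 to match R in J/(mol*K).
RT = 8.314 * 339 = 2818.446 J/mol
exponent = -dG*1000 / (RT) = -(5.23*1000) / 2818.446 = -1.8556325
K = exp(-1.8556325)
K = 0.15635402, rounded to 4 significant figures:

0.1564


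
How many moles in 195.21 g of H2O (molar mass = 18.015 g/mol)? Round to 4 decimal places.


n = mass / M
n = 195.21 / 18.015
n = 10.83597002 mol, rounded to 4 dp:

10.8360 mol


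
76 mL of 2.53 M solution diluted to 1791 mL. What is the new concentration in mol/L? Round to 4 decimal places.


Dilution: M1*V1 = M2*V2, solve for M2.
M2 = M1*V1 / V2
M2 = 2.53 * 76 / 1791
M2 = 192.28 / 1791
M2 = 0.10735902 mol/L, rounded to 4 dp:

0.1074 mol/L


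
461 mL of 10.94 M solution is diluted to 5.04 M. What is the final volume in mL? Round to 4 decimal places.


Dilution: M1*V1 = M2*V2, solve for V2.
V2 = M1*V1 / M2
V2 = 10.94 * 461 / 5.04
V2 = 5043.34 / 5.04
V2 = 1000.66269841 mL, rounded to 4 dp:

1000.6627 mL


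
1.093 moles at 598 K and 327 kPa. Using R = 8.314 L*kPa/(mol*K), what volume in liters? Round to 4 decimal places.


PV = nRT, solve for V = nRT / P.
nRT = 1.093 * 8.314 * 598 = 5434.1468
V = 5434.1468 / 327
V = 16.61818593 L, rounded to 4 dp:

16.6182 L


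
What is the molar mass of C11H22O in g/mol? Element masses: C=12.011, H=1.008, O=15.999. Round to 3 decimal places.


M = sum(count * atomic_mass) over atoms.
M = 11*12.011 + 22*1.008 + 1*15.999
M = 132.121 + 22.176 + 15.999
M = 170.296 g/mol, rounded to 3 dp:

170.296 g/mol


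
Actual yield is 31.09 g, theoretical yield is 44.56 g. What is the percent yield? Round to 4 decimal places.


% yield = 100 * actual / theoretical
% yield = 100 * 31.09 / 44.56
% yield = 69.77109515 %, rounded to 4 dp:

69.7711 %


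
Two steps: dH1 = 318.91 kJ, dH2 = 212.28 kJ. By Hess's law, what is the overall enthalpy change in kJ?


Hess's law: enthalpy is a state function, so add the step enthalpies.
dH_total = dH1 + dH2 = 318.91 + (212.28)
dH_total = 531.19 kJ:

531.19 kJ


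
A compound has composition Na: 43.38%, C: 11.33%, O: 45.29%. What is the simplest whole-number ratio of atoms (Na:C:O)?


Assume 100 g of compound, divide each mass% by atomic mass to get moles, then normalize by the smallest to get a raw atom ratio.
Moles per 100 g: Na: 43.38/22.99 = 1.8869, C: 11.33/12.011 = 0.9433, O: 45.29/15.999 = 2.8308
Raw ratio (divide by min = 0.9433): Na: 2.0, C: 1.0, O: 3.001
Multiply by 1 to clear fractions: Na: 2.0 ~= 2, C: 1.0 ~= 1, O: 3.001 ~= 3
Reduce by GCD to get the simplest whole-number ratio:

2:1:3


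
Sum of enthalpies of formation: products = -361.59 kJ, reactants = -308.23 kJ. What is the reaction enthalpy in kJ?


dH_rxn = sum(dH_f products) - sum(dH_f reactants)
dH_rxn = -361.59 - (-308.23)
dH_rxn = -53.36 kJ:

-53.36 kJ


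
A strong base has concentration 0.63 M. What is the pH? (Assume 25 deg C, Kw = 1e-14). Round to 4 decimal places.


A strong base dissociates completely, so [OH-] equals the given concentration.
pOH = -log10([OH-]) = -log10(0.63) = 0.200659
pH = 14 - pOH = 14 - 0.200659
pH = 13.799341, rounded to 4 dp:

13.7993


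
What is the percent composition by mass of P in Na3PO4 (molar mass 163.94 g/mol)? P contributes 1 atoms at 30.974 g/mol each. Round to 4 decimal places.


pct = 100 * (n_elem * M_elem) / M_total
mass_contribution = 1 * 30.974 = 30.974 g/mol
pct = 100 * 30.974 / 163.94
pct = 18.89349762 %, rounded to 4 dp:

18.8935 %


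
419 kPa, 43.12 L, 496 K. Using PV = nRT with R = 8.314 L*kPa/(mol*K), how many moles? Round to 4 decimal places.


PV = nRT, solve for n = PV / (RT).
PV = 419 * 43.12 = 18067.28
RT = 8.314 * 496 = 4123.744
n = 18067.28 / 4123.744
n = 4.3812807 mol, rounded to 4 dp:

4.3813 mol


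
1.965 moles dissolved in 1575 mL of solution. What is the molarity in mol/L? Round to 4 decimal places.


Convert volume to liters: V_L = V_mL / 1000.
V_L = 1575 / 1000 = 1.575 L
M = n / V_L = 1.965 / 1.575
M = 1.24761905 mol/L, rounded to 4 dp:

1.2476 mol/L


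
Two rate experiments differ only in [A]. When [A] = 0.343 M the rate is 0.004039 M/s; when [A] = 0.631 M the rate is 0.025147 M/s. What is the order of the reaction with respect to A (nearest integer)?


Rate is proportional to [A]^n, so rate2/rate1 = ([A]2/[A]1)^n. Take logs to solve for n.
rate2/rate1 = 0.025147 / 0.004039 = 6.226
[A]2/[A]1 = 0.631 / 0.343 = 1.8397
n = ln(6.226) / ln(1.8397) = 3.0
Nearest integer order:

3


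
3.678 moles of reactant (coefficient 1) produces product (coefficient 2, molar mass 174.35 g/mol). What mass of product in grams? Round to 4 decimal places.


Use the coefficient ratio to convert reactant moles to product moles, then multiply by the product's molar mass.
moles_P = moles_R * (coeff_P / coeff_R) = 3.678 * (2/1) = 7.356
mass_P = moles_P * M_P = 7.356 * 174.35
mass_P = 1282.5186 g, rounded to 4 dp:

1282.5186 g


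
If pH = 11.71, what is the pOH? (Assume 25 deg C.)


At 25 deg C, pH + pOH = 14.
pOH = 14 - pH = 14 - 11.71
pOH = 2.29:

2.29


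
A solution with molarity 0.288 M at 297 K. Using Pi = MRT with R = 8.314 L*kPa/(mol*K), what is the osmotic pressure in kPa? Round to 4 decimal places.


Osmotic pressure (van't Hoff): Pi = M*R*T.
RT = 8.314 * 297 = 2469.258
Pi = 0.288 * 2469.258
Pi = 711.146304 kPa, rounded to 4 dp:

711.1463 kPa


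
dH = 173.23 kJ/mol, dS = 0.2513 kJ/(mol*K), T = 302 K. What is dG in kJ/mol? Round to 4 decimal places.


Gibbs: dG = dH - T*dS (consistent units, dS already in kJ/(mol*K)).
T*dS = 302 * 0.2513 = 75.8926
dG = 173.23 - (75.8926)
dG = 97.3374 kJ/mol, rounded to 4 dp:

97.3374 kJ/mol


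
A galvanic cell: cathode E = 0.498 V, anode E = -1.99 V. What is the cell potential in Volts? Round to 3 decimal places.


Standard cell potential: E_cell = E_cathode - E_anode.
E_cell = 0.498 - (-1.99)
E_cell = 2.488 V, rounded to 3 dp:

2.488 V


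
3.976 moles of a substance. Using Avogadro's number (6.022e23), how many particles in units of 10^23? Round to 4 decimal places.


N = n * NA, then divide by 1e23 for the requested units.
N / 1e23 = n * 6.022
N / 1e23 = 3.976 * 6.022
N / 1e23 = 23.943472, rounded to 4 dp:

23.9435


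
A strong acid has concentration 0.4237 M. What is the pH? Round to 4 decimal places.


A strong acid dissociates completely, so [H+] equals the given concentration.
pH = -log10([H+]) = -log10(0.4237)
pH = 0.37294154, rounded to 4 dp:

0.3729


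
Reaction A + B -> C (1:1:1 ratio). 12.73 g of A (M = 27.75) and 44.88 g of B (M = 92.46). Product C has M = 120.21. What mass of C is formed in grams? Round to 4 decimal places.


Find moles of each reactant; the smaller value is the limiting reagent in a 1:1:1 reaction, so moles_C equals moles of the limiter.
n_A = mass_A / M_A = 12.73 / 27.75 = 0.458739 mol
n_B = mass_B / M_B = 44.88 / 92.46 = 0.485399 mol
Limiting reagent: A (smaller), n_limiting = 0.458739 mol
mass_C = n_limiting * M_C = 0.458739 * 120.21
mass_C = 55.14501519 g, rounded to 4 dp:

55.1450 g


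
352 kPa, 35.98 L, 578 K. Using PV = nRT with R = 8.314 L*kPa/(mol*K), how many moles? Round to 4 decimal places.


PV = nRT, solve for n = PV / (RT).
PV = 352 * 35.98 = 12664.96
RT = 8.314 * 578 = 4805.492
n = 12664.96 / 4805.492
n = 2.63551786 mol, rounded to 4 dp:

2.6355 mol


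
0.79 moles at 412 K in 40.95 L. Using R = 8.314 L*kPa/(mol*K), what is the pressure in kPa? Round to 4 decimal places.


PV = nRT, solve for P = nRT / V.
nRT = 0.79 * 8.314 * 412 = 2706.0407
P = 2706.0407 / 40.95
P = 66.08157998 kPa, rounded to 4 dp:

66.0816 kPa


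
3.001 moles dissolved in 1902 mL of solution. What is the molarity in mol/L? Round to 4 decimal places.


Convert volume to liters: V_L = V_mL / 1000.
V_L = 1902 / 1000 = 1.902 L
M = n / V_L = 3.001 / 1.902
M = 1.57781283 mol/L, rounded to 4 dp:

1.5778 mol/L


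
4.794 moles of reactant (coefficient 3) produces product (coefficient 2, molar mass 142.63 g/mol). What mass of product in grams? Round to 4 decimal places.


Use the coefficient ratio to convert reactant moles to product moles, then multiply by the product's molar mass.
moles_P = moles_R * (coeff_P / coeff_R) = 4.794 * (2/3) = 3.196
mass_P = moles_P * M_P = 3.196 * 142.63
mass_P = 455.84548 g, rounded to 4 dp:

455.8455 g


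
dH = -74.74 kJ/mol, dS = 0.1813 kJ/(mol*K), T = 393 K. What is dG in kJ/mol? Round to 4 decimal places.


Gibbs: dG = dH - T*dS (consistent units, dS already in kJ/(mol*K)).
T*dS = 393 * 0.1813 = 71.2509
dG = -74.74 - (71.2509)
dG = -145.9909 kJ/mol, rounded to 4 dp:

-145.9909 kJ/mol


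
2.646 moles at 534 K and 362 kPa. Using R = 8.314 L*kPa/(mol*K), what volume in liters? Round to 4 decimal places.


PV = nRT, solve for V = nRT / P.
nRT = 2.646 * 8.314 * 534 = 11747.3827
V = 11747.3827 / 362
V = 32.45133343 L, rounded to 4 dp:

32.4513 L


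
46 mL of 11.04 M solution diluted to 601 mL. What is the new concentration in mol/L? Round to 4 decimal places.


Dilution: M1*V1 = M2*V2, solve for M2.
M2 = M1*V1 / V2
M2 = 11.04 * 46 / 601
M2 = 507.84 / 601
M2 = 0.84499168 mol/L, rounded to 4 dp:

0.8450 mol/L


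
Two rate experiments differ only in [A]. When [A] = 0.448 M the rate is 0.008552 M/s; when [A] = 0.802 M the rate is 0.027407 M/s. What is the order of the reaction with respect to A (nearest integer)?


Rate is proportional to [A]^n, so rate2/rate1 = ([A]2/[A]1)^n. Take logs to solve for n.
rate2/rate1 = 0.027407 / 0.008552 = 3.2047
[A]2/[A]1 = 0.802 / 0.448 = 1.7902
n = ln(3.2047) / ln(1.7902) = 2.0
Nearest integer order:

2


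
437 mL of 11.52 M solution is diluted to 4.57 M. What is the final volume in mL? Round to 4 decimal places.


Dilution: M1*V1 = M2*V2, solve for V2.
V2 = M1*V1 / M2
V2 = 11.52 * 437 / 4.57
V2 = 5034.24 / 4.57
V2 = 1101.58424508 mL, rounded to 4 dp:

1101.5842 mL


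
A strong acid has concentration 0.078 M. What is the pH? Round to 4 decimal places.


A strong acid dissociates completely, so [H+] equals the given concentration.
pH = -log10([H+]) = -log10(0.078)
pH = 1.1079054, rounded to 4 dp:

1.1079


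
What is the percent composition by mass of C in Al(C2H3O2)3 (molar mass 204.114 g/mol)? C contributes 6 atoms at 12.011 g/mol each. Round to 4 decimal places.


pct = 100 * (n_elem * M_elem) / M_total
mass_contribution = 6 * 12.011 = 72.066 g/mol
pct = 100 * 72.066 / 204.114
pct = 35.30674035 %, rounded to 4 dp:

35.3067 %


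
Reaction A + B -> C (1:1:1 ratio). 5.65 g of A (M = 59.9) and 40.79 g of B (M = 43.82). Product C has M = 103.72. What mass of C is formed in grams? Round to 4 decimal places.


Find moles of each reactant; the smaller value is the limiting reagent in a 1:1:1 reaction, so moles_C equals moles of the limiter.
n_A = mass_A / M_A = 5.65 / 59.9 = 0.094324 mol
n_B = mass_B / M_B = 40.79 / 43.82 = 0.930853 mol
Limiting reagent: A (smaller), n_limiting = 0.094324 mol
mass_C = n_limiting * M_C = 0.094324 * 103.72
mass_C = 9.78328528 g, rounded to 4 dp:

9.7833 g


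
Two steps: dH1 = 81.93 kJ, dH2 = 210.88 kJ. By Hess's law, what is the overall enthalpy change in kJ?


Hess's law: enthalpy is a state function, so add the step enthalpies.
dH_total = dH1 + dH2 = 81.93 + (210.88)
dH_total = 292.81 kJ:

292.81 kJ


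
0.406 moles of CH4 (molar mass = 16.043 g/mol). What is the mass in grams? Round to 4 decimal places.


mass = n * M
mass = 0.406 * 16.043
mass = 6.513458 g, rounded to 4 dp:

6.5135 g


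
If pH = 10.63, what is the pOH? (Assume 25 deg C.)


At 25 deg C, pH + pOH = 14.
pOH = 14 - pH = 14 - 10.63
pOH = 3.37:

3.37


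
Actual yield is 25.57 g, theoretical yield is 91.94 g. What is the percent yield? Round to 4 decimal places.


% yield = 100 * actual / theoretical
% yield = 100 * 25.57 / 91.94
% yield = 27.81161627 %, rounded to 4 dp:

27.8116 %


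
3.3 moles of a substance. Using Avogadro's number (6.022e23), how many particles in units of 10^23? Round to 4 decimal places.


N = n * NA, then divide by 1e23 for the requested units.
N / 1e23 = n * 6.022
N / 1e23 = 3.3 * 6.022
N / 1e23 = 19.8726, rounded to 4 dp:

19.8726


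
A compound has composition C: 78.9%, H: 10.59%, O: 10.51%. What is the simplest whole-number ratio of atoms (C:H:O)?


Assume 100 g of compound, divide each mass% by atomic mass to get moles, then normalize by the smallest to get a raw atom ratio.
Moles per 100 g: C: 78.9/12.011 = 6.569, H: 10.59/1.008 = 10.506, O: 10.51/15.999 = 0.6569
Raw ratio (divide by min = 0.6569): C: 10.0, H: 15.993, O: 1.0
Multiply by 1 to clear fractions: C: 10.0 ~= 10, H: 15.993 ~= 16, O: 1.0 ~= 1
Reduce by GCD to get the simplest whole-number ratio:

10:16:1


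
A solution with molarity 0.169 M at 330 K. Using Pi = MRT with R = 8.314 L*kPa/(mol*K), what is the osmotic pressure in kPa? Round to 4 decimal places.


Osmotic pressure (van't Hoff): Pi = M*R*T.
RT = 8.314 * 330 = 2743.62
Pi = 0.169 * 2743.62
Pi = 463.67178 kPa, rounded to 4 dp:

463.6718 kPa


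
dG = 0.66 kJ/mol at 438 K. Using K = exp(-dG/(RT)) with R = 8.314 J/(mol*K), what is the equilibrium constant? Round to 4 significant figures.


dG is in kJ/mol; multiply by 1000 to match R in J/(mol*K).
RT = 8.314 * 438 = 3641.532 J/mol
exponent = -dG*1000 / (RT) = -(0.66*1000) / 3641.532 = -0.1812424
K = exp(-0.1812424)
K = 0.83423312, rounded to 4 significant figures:

0.8342


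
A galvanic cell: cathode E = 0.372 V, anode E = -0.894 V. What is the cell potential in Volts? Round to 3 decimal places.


Standard cell potential: E_cell = E_cathode - E_anode.
E_cell = 0.372 - (-0.894)
E_cell = 1.266 V, rounded to 3 dp:

1.266 V


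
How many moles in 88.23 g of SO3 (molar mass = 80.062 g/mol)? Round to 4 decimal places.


n = mass / M
n = 88.23 / 80.062
n = 1.10202093 mol, rounded to 4 dp:

1.1020 mol


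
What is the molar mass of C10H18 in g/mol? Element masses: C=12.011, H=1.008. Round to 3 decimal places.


M = sum(count * atomic_mass) over atoms.
M = 10*12.011 + 18*1.008
M = 120.11 + 18.144
M = 138.254 g/mol, rounded to 3 dp:

138.254 g/mol


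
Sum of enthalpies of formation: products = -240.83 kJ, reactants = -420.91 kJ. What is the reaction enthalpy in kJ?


dH_rxn = sum(dH_f products) - sum(dH_f reactants)
dH_rxn = -240.83 - (-420.91)
dH_rxn = 180.08 kJ:

180.08 kJ


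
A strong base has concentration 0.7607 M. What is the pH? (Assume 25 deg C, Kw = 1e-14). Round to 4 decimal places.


A strong base dissociates completely, so [OH-] equals the given concentration.
pOH = -log10([OH-]) = -log10(0.7607) = 0.118787
pH = 14 - pOH = 14 - 0.118787
pH = 13.881213, rounded to 4 dp:

13.8812


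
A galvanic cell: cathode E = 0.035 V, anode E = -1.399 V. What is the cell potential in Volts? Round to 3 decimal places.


Standard cell potential: E_cell = E_cathode - E_anode.
E_cell = 0.035 - (-1.399)
E_cell = 1.434 V, rounded to 3 dp:

1.434 V


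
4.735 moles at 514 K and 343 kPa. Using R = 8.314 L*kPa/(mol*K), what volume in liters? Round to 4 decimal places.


PV = nRT, solve for V = nRT / P.
nRT = 4.735 * 8.314 * 514 = 20234.5301
V = 20234.5301 / 343
V = 58.99279913 L, rounded to 4 dp:

58.9928 L


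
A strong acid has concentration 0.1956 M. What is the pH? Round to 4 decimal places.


A strong acid dissociates completely, so [H+] equals the given concentration.
pH = -log10([H+]) = -log10(0.1956)
pH = 0.70863115, rounded to 4 dp:

0.7086


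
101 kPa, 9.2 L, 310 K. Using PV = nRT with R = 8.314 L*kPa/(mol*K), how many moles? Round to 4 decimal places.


PV = nRT, solve for n = PV / (RT).
PV = 101 * 9.2 = 929.2
RT = 8.314 * 310 = 2577.34
n = 929.2 / 2577.34
n = 0.36052674 mol, rounded to 4 dp:

0.3605 mol


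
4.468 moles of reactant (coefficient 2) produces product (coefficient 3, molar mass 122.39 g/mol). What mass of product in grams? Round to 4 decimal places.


Use the coefficient ratio to convert reactant moles to product moles, then multiply by the product's molar mass.
moles_P = moles_R * (coeff_P / coeff_R) = 4.468 * (3/2) = 6.702
mass_P = moles_P * M_P = 6.702 * 122.39
mass_P = 820.25778 g, rounded to 4 dp:

820.2578 g


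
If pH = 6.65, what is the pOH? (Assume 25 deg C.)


At 25 deg C, pH + pOH = 14.
pOH = 14 - pH = 14 - 6.65
pOH = 7.35:

7.35


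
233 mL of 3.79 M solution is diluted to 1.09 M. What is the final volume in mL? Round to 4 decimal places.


Dilution: M1*V1 = M2*V2, solve for V2.
V2 = M1*V1 / M2
V2 = 3.79 * 233 / 1.09
V2 = 883.07 / 1.09
V2 = 810.1559633 mL, rounded to 4 dp:

810.1560 mL


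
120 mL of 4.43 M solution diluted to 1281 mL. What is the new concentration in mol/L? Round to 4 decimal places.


Dilution: M1*V1 = M2*V2, solve for M2.
M2 = M1*V1 / V2
M2 = 4.43 * 120 / 1281
M2 = 531.6 / 1281
M2 = 0.41498829 mol/L, rounded to 4 dp:

0.4150 mol/L


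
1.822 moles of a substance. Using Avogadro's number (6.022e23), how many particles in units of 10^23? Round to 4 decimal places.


N = n * NA, then divide by 1e23 for the requested units.
N / 1e23 = n * 6.022
N / 1e23 = 1.822 * 6.022
N / 1e23 = 10.972084, rounded to 4 dp:

10.9721


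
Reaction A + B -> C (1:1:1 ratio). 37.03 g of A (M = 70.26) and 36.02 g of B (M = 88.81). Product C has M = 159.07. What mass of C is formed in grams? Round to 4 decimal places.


Find moles of each reactant; the smaller value is the limiting reagent in a 1:1:1 reaction, so moles_C equals moles of the limiter.
n_A = mass_A / M_A = 37.03 / 70.26 = 0.527042 mol
n_B = mass_B / M_B = 36.02 / 88.81 = 0.405585 mol
Limiting reagent: B (smaller), n_limiting = 0.405585 mol
mass_C = n_limiting * M_C = 0.405585 * 159.07
mass_C = 64.51640595 g, rounded to 4 dp:

64.5164 g


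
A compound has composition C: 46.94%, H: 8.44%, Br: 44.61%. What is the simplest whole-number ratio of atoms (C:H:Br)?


Assume 100 g of compound, divide each mass% by atomic mass to get moles, then normalize by the smallest to get a raw atom ratio.
Moles per 100 g: C: 46.94/12.011 = 3.9081, H: 8.44/1.008 = 8.373, Br: 44.61/79.904 = 0.5583
Raw ratio (divide by min = 0.5583): C: 7.0, H: 14.997, Br: 1.0
Multiply by 1 to clear fractions: C: 7.0 ~= 7, H: 14.997 ~= 15, Br: 1.0 ~= 1
Reduce by GCD to get the simplest whole-number ratio:

7:15:1


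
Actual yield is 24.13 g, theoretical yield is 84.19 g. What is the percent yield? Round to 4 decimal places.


% yield = 100 * actual / theoretical
% yield = 100 * 24.13 / 84.19
% yield = 28.66136121 %, rounded to 4 dp:

28.6614 %


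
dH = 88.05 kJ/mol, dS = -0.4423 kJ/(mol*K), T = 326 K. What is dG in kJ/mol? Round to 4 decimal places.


Gibbs: dG = dH - T*dS (consistent units, dS already in kJ/(mol*K)).
T*dS = 326 * -0.4423 = -144.1898
dG = 88.05 - (-144.1898)
dG = 232.2398 kJ/mol, rounded to 4 dp:

232.2398 kJ/mol


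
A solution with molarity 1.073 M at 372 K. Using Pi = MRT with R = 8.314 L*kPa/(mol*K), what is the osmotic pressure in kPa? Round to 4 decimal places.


Osmotic pressure (van't Hoff): Pi = M*R*T.
RT = 8.314 * 372 = 3092.808
Pi = 1.073 * 3092.808
Pi = 3318.582984 kPa, rounded to 4 dp:

3318.5830 kPa


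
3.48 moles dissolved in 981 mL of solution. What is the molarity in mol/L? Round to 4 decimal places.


Convert volume to liters: V_L = V_mL / 1000.
V_L = 981 / 1000 = 0.981 L
M = n / V_L = 3.48 / 0.981
M = 3.54740061 mol/L, rounded to 4 dp:

3.5474 mol/L


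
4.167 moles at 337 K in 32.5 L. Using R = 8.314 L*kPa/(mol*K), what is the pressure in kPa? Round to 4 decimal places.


PV = nRT, solve for P = nRT / V.
nRT = 4.167 * 8.314 * 337 = 11675.1756
P = 11675.1756 / 32.5
P = 359.23617231 kPa, rounded to 4 dp:

359.2362 kPa


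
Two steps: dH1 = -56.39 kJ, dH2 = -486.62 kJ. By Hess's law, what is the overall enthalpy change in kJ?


Hess's law: enthalpy is a state function, so add the step enthalpies.
dH_total = dH1 + dH2 = -56.39 + (-486.62)
dH_total = -543.01 kJ:

-543.01 kJ


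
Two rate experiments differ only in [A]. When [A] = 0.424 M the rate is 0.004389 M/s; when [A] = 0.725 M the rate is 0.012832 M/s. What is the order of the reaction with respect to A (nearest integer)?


Rate is proportional to [A]^n, so rate2/rate1 = ([A]2/[A]1)^n. Take logs to solve for n.
rate2/rate1 = 0.012832 / 0.004389 = 2.9237
[A]2/[A]1 = 0.725 / 0.424 = 1.7099
n = ln(2.9237) / ln(1.7099) = 2.0
Nearest integer order:

2


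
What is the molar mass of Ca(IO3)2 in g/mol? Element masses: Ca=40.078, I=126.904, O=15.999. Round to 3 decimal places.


M = sum(count * atomic_mass) over atoms.
M = 1*40.078 + 2*126.904 + 6*15.999
M = 40.078 + 253.808 + 95.994
M = 389.88 g/mol, rounded to 3 dp:

389.880 g/mol


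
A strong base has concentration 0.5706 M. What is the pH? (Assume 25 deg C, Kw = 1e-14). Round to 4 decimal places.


A strong base dissociates completely, so [OH-] equals the given concentration.
pOH = -log10([OH-]) = -log10(0.5706) = 0.243668
pH = 14 - pOH = 14 - 0.243668
pH = 13.756332, rounded to 4 dp:

13.7563


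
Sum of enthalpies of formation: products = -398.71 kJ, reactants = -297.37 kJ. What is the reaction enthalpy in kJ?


dH_rxn = sum(dH_f products) - sum(dH_f reactants)
dH_rxn = -398.71 - (-297.37)
dH_rxn = -101.34 kJ:

-101.34 kJ


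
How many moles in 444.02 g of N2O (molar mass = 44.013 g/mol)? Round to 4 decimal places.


n = mass / M
n = 444.02 / 44.013
n = 10.08838298 mol, rounded to 4 dp:

10.0884 mol


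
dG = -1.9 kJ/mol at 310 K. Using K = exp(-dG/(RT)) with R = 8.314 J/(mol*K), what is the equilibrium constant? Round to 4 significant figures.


dG is in kJ/mol; multiply by 1000 to match R in J/(mol*K).
RT = 8.314 * 310 = 2577.34 J/mol
exponent = -dG*1000 / (RT) = -(-1.9*1000) / 2577.34 = 0.73719416
K = exp(0.73719416)
K = 2.0900629, rounded to 4 significant figures:

2.090


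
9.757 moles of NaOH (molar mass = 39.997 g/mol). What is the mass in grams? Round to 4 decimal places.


mass = n * M
mass = 9.757 * 39.997
mass = 390.250729 g, rounded to 4 dp:

390.2507 g


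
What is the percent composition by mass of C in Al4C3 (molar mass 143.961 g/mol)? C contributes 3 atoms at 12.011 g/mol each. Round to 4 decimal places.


pct = 100 * (n_elem * M_elem) / M_total
mass_contribution = 3 * 12.011 = 36.033 g/mol
pct = 100 * 36.033 / 143.961
pct = 25.02969554 %, rounded to 4 dp:

25.0297 %


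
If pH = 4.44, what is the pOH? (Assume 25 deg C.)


At 25 deg C, pH + pOH = 14.
pOH = 14 - pH = 14 - 4.44
pOH = 9.56:

9.56


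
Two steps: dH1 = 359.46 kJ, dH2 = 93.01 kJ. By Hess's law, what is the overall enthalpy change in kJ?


Hess's law: enthalpy is a state function, so add the step enthalpies.
dH_total = dH1 + dH2 = 359.46 + (93.01)
dH_total = 452.47 kJ:

452.47 kJ


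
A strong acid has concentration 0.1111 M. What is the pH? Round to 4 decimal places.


A strong acid dissociates completely, so [H+] equals the given concentration.
pH = -log10([H+]) = -log10(0.1111)
pH = 0.95428594, rounded to 4 dp:

0.9543


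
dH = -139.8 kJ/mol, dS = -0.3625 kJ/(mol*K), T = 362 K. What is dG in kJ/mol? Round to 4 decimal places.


Gibbs: dG = dH - T*dS (consistent units, dS already in kJ/(mol*K)).
T*dS = 362 * -0.3625 = -131.225
dG = -139.8 - (-131.225)
dG = -8.575 kJ/mol, rounded to 4 dp:

-8.5750 kJ/mol


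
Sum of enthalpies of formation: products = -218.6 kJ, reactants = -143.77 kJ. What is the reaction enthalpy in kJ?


dH_rxn = sum(dH_f products) - sum(dH_f reactants)
dH_rxn = -218.6 - (-143.77)
dH_rxn = -74.83 kJ:

-74.83 kJ


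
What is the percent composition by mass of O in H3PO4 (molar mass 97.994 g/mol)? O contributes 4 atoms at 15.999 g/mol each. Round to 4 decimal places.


pct = 100 * (n_elem * M_elem) / M_total
mass_contribution = 4 * 15.999 = 63.996 g/mol
pct = 100 * 63.996 / 97.994
pct = 65.30603915 %, rounded to 4 dp:

65.3060 %


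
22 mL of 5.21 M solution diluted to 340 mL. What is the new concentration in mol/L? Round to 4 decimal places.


Dilution: M1*V1 = M2*V2, solve for M2.
M2 = M1*V1 / V2
M2 = 5.21 * 22 / 340
M2 = 114.62 / 340
M2 = 0.33711765 mol/L, rounded to 4 dp:

0.3371 mol/L


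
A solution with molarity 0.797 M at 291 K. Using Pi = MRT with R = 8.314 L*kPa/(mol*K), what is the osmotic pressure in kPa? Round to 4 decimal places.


Osmotic pressure (van't Hoff): Pi = M*R*T.
RT = 8.314 * 291 = 2419.374
Pi = 0.797 * 2419.374
Pi = 1928.241078 kPa, rounded to 4 dp:

1928.2411 kPa


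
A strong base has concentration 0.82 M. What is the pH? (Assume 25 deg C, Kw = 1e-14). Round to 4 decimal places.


A strong base dissociates completely, so [OH-] equals the given concentration.
pOH = -log10([OH-]) = -log10(0.82) = 0.086186
pH = 14 - pOH = 14 - 0.086186
pH = 13.913814, rounded to 4 dp:

13.9138


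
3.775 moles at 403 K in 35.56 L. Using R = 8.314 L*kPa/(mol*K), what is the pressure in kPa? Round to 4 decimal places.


PV = nRT, solve for P = nRT / V.
nRT = 3.775 * 8.314 * 403 = 12648.296
P = 12648.296 / 35.56
P = 355.68886389 kPa, rounded to 4 dp:

355.6889 kPa


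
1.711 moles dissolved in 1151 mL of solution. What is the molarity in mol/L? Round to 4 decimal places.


Convert volume to liters: V_L = V_mL / 1000.
V_L = 1151 / 1000 = 1.151 L
M = n / V_L = 1.711 / 1.151
M = 1.48653345 mol/L, rounded to 4 dp:

1.4865 mol/L


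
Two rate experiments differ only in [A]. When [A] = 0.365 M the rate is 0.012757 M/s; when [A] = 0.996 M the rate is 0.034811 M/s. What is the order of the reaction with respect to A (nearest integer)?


Rate is proportional to [A]^n, so rate2/rate1 = ([A]2/[A]1)^n. Take logs to solve for n.
rate2/rate1 = 0.034811 / 0.012757 = 2.7288
[A]2/[A]1 = 0.996 / 0.365 = 2.7288
n = ln(2.7288) / ln(2.7288) = 1.0
Nearest integer order:

1


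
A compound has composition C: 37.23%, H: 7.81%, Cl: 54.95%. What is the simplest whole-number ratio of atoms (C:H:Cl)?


Assume 100 g of compound, divide each mass% by atomic mass to get moles, then normalize by the smallest to get a raw atom ratio.
Moles per 100 g: C: 37.23/12.011 = 3.0997, H: 7.81/1.008 = 7.748, Cl: 54.95/35.453 = 1.5499
Raw ratio (divide by min = 1.5499): C: 2.0, H: 4.999, Cl: 1.0
Multiply by 1 to clear fractions: C: 2.0 ~= 2, H: 4.999 ~= 5, Cl: 1.0 ~= 1
Reduce by GCD to get the simplest whole-number ratio:

2:5:1


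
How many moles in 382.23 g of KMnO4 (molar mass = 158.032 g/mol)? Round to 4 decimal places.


n = mass / M
n = 382.23 / 158.032
n = 2.41868735 mol, rounded to 4 dp:

2.4187 mol


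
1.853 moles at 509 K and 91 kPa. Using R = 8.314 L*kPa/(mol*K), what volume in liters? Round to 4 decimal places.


PV = nRT, solve for V = nRT / P.
nRT = 1.853 * 8.314 * 509 = 7841.5736
V = 7841.5736 / 91
V = 86.17113846 L, rounded to 4 dp:

86.1711 L


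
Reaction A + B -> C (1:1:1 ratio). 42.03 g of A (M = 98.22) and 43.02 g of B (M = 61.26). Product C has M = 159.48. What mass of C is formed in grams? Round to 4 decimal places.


Find moles of each reactant; the smaller value is the limiting reagent in a 1:1:1 reaction, so moles_C equals moles of the limiter.
n_A = mass_A / M_A = 42.03 / 98.22 = 0.427917 mol
n_B = mass_B / M_B = 43.02 / 61.26 = 0.702253 mol
Limiting reagent: A (smaller), n_limiting = 0.427917 mol
mass_C = n_limiting * M_C = 0.427917 * 159.48
mass_C = 68.24420316 g, rounded to 4 dp:

68.2442 g


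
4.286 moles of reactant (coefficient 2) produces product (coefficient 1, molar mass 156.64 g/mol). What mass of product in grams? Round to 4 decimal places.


Use the coefficient ratio to convert reactant moles to product moles, then multiply by the product's molar mass.
moles_P = moles_R * (coeff_P / coeff_R) = 4.286 * (1/2) = 2.143
mass_P = moles_P * M_P = 2.143 * 156.64
mass_P = 335.67952 g, rounded to 4 dp:

335.6795 g


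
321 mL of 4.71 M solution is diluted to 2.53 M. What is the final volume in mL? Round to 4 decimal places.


Dilution: M1*V1 = M2*V2, solve for V2.
V2 = M1*V1 / M2
V2 = 4.71 * 321 / 2.53
V2 = 1511.91 / 2.53
V2 = 597.59288538 mL, rounded to 4 dp:

597.5929 mL


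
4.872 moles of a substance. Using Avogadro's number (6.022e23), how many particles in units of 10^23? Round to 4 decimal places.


N = n * NA, then divide by 1e23 for the requested units.
N / 1e23 = n * 6.022
N / 1e23 = 4.872 * 6.022
N / 1e23 = 29.339184, rounded to 4 dp:

29.3392


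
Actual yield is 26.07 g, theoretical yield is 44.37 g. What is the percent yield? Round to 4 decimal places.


% yield = 100 * actual / theoretical
% yield = 100 * 26.07 / 44.37
% yield = 58.75591616 %, rounded to 4 dp:

58.7559 %


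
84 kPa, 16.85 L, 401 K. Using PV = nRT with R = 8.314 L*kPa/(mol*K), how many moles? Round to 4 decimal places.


PV = nRT, solve for n = PV / (RT).
PV = 84 * 16.85 = 1415.4
RT = 8.314 * 401 = 3333.914
n = 1415.4 / 3333.914
n = 0.42454604 mol, rounded to 4 dp:

0.4245 mol


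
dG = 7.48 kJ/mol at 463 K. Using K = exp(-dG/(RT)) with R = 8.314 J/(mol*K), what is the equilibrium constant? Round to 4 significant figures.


dG is in kJ/mol; multiply by 1000 to match R in J/(mol*K).
RT = 8.314 * 463 = 3849.382 J/mol
exponent = -dG*1000 / (RT) = -(7.48*1000) / 3849.382 = -1.94316906
K = exp(-1.94316906)
K = 0.14324926, rounded to 4 significant figures:

0.1432


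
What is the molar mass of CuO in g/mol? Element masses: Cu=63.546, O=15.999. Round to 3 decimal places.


M = sum(count * atomic_mass) over atoms.
M = 1*63.546 + 1*15.999
M = 63.546 + 15.999
M = 79.545 g/mol, rounded to 3 dp:

79.545 g/mol


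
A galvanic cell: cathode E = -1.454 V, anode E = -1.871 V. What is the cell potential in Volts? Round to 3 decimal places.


Standard cell potential: E_cell = E_cathode - E_anode.
E_cell = -1.454 - (-1.871)
E_cell = 0.417 V, rounded to 3 dp:

0.417 V


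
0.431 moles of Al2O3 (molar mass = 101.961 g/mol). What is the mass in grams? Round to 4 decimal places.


mass = n * M
mass = 0.431 * 101.961
mass = 43.945191 g, rounded to 4 dp:

43.9452 g


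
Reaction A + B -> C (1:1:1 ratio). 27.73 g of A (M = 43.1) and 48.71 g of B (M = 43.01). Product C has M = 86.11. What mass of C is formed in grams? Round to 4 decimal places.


Find moles of each reactant; the smaller value is the limiting reagent in a 1:1:1 reaction, so moles_C equals moles of the limiter.
n_A = mass_A / M_A = 27.73 / 43.1 = 0.643387 mol
n_B = mass_B / M_B = 48.71 / 43.01 = 1.132527 mol
Limiting reagent: A (smaller), n_limiting = 0.643387 mol
mass_C = n_limiting * M_C = 0.643387 * 86.11
mass_C = 55.40205457 g, rounded to 4 dp:

55.4021 g
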